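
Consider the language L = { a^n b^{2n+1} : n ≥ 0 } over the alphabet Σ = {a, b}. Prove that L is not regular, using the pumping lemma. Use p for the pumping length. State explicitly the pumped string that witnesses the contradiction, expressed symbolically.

Suppose for contradiction that L is regular, and let p be the pumping length.
Take w = a^p b^{2p+1}. Then w ∈ L and |w| = 3p+1 ≥ p.
The pumping lemma gives a decomposition w = xyz where |xy| ≤ p and |y| ≥ 1.
Because |xy| ≤ p and w begins with p copies of a, we have y = a^k with 1 ≤ k ≤ p.
Pump with i = 2: xy^2z = a^{p+k} b^{2p+1}. For this to lie in L we would need 2p+1 = 2(p+k)+1, which forces k = 0. But k ≥ 1, so xy^2z ∉ L.
This contradicts the pumping lemma, so L is not regular.

a^{p+k} b^{2p+1}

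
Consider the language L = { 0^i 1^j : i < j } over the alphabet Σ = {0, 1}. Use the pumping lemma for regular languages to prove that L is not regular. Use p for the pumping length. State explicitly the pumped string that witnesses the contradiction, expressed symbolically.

0^{p+k} 1^{p+1}

Assume L is regular. Let p be the pumping length given by the pumping lemma.
Choose w = 0^p 1^{p+1} ∈ L, with |w| = 2p+1 ≥ p.
By the pumping lemma, w = xyz with |xy| ≤ p and |y| > 0.
Because |xy| ≤ p and w begins with p copies of 0, we have y = 0^k with 1 ≤ k ≤ p.
Consider xy^2z = 0^{p+k} 1^{p+1}. Since k ≥ 1, the 0-count p+k is at least p+1, so i < j fails; thus xy^2z ∉ L.
This is a contradiction; hence L is not regular.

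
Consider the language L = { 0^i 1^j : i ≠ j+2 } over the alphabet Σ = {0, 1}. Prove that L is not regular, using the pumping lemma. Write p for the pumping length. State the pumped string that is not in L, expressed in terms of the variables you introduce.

Toward a contradiction, assume L is regular with pumping length p.
Choose w = 0^p 1^{p+p!-2}. Since p ≠ (p+p!-2)+2 = p+p!, w ∈ L; and |w| ≥ p.
Write w = xyz as guaranteed by the lemma, with |xy| ≤ p and |y| ≥ 1.
Since the first p symbols of w are all 0's and |xy| ≤ p, y lies entirely in the leading 0-block: y = 0^k for some k with 1 ≤ k ≤ p.
Since 1 ≤ k ≤ p, k divides p!; set t = 1 + p!/k. Then xy^t z has p + (p!/k)·k = p + p! copies of 0. Now the 0-count is p+p! and (1-count)+2 = (p+p!-2)+2 = p+p!, so i ≠ j+2 fails. So xy^t z = 0^{p+p!} 1^{p+p!-2} ∉ L.
This contradicts the pumping lemma, so L is not regular.

0^{p+p!} 1^{p+p!-2}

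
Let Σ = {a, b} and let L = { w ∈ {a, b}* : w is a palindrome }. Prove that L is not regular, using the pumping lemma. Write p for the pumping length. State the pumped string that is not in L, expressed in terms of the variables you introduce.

Suppose for contradiction that L is regular, and let p be the pumping length.
Take w = a^p b a^p, a palindrome of length 2p+1 ≥ p.
The pumping lemma gives a decomposition w = xyz where |xy| ≤ p and |y| ≥ 1.
Because |xy| ≤ p and w begins with p copies of a, we have y = a^k with 1 ≤ k ≤ p.
Pump with i = 2: xy^2z = a^{p+k} b a^p. Its reverse is a^p b a^{p+k}, which differs from xy^2z since k ≥ 1. So xy^2z is not a palindrome and xy^2z ∉ L.
This is a contradiction; hence L is not regular.

a^{p+k} b a^p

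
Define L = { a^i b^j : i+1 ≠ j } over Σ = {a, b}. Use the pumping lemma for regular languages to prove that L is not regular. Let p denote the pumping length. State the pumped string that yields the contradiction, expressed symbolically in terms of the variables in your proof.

a^{p+p!} b^{p+p!+1}

Suppose for contradiction that L is regular, and let p be the pumping length.
Choose w = a^p b^{p+p!+1}. Since p ≠ (p+p!+1)-1 = p+p!, w ∈ L; and |w| ≥ p.
By the pumping lemma, w = xyz with |xy| ≤ p and |y| > 0.
Since the first p symbols of w are all a's and |xy| ≤ p, y lies entirely in the leading a-block: y = a^k for some k with 1 ≤ k ≤ p.
Since 1 ≤ k ≤ p, k divides p!; set t = 1 + p!/k. Then xy^t z has p + (p!/k)·k = p + p! copies of a. Now the a-count is p+p! and (b-count)-1 = (p+p!+1)-1 = p+p!, so i+1 ≠ j fails. So xy^t z = a^{p+p!} b^{p+p!+1} ∉ L.
This contradicts the pumping lemma, so L is not regular.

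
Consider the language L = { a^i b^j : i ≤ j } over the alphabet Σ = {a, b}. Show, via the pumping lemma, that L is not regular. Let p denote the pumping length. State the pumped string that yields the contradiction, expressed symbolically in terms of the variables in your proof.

a^{p+k} b^p

Suppose for contradiction that L is regular, and let p be the pumping length.
Choose w = a^p b^p ∈ L, with |w| = 2p ≥ p.
Write w = xyz as guaranteed by the lemma, with |xy| ≤ p and |y| > 0.
Since the first p symbols of w are all a's and |xy| ≤ p, y lies entirely in the leading a-block: y = a^k for some k with 1 ≤ k ≤ p.
Consider xy^2z = a^{p+k} b^p. Since k ≥ 1, the a-count p+k exceeds the b-count p, so i ≤ j fails; thus xy^2z ∉ L.
This is a contradiction; hence L is not regular.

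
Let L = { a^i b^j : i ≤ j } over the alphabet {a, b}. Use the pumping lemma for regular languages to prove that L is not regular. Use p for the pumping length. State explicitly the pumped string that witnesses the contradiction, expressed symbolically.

Toward a contradiction, assume L is regular with pumping length p.
Choose w = a^p b^p ∈ L, with |w| = 2p ≥ p.
The pumping lemma gives a decomposition w = xyz where |xy| ≤ p and y is nonempty.
The first p characters of w are a's, so xy (and hence y) consists only of a's. Write y = a^k, 1 ≤ k ≤ p.
Consider xy^2z = a^{p+k} b^p. Since k ≥ 1, the a-count p+k exceeds the b-count p, so i ≤ j fails; thus xy^2z ∉ L.
This is a contradiction; hence L is not regular.

a^{p+k} b^p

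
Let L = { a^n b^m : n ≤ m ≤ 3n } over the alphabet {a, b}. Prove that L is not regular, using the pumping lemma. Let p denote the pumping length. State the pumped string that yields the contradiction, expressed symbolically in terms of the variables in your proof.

a^{p+k} b^p

Assume L is regular. Let p be the pumping length given by the pumping lemma.
Take w = a^p b^p ∈ L (since p ≤ p ≤ 3p), with |w| = 2p ≥ p.
The pumping lemma gives a decomposition w = xyz where |xy| ≤ p and |y| ≥ 1.
Because |xy| ≤ p and w begins with p copies of a, we have y = a^k with 1 ≤ k ≤ p.
Pump with i = 2: xy^2z = a^{p+k} b^p. Now n = p+k > p = m, so the condition n ≤ m fails. Thus xy^2z ∉ L.
This is a contradiction; hence L is not regular.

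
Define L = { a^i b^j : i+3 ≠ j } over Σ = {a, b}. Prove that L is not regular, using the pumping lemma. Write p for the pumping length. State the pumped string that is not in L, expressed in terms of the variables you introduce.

a^{p+p!} b^{p+p!+3}

Assume L is regular. Let p be the pumping length given by the pumping lemma.
Choose w = a^p b^{p+p!+3}. Since p ≠ (p+p!+3)-3 = p+p!, w ∈ L; and |w| ≥ p.
By the pumping lemma, w = xyz with |xy| ≤ p and |y| > 0.
Since the first p symbols of w are all a's and |xy| ≤ p, y lies entirely in the leading a-block: y = a^k for some k with 1 ≤ k ≤ p.
Since 1 ≤ k ≤ p, k divides p!; set t = 1 + p!/k. Then xy^t z has p + (p!/k)·k = p + p! copies of a. Now the a-count is p+p! and (b-count)-3 = (p+p!+3)-3 = p+p!, so i+3 ≠ j fails. So xy^t z = a^{p+p!} b^{p+p!+3} ∉ L.
This is a contradiction; hence L is not regular.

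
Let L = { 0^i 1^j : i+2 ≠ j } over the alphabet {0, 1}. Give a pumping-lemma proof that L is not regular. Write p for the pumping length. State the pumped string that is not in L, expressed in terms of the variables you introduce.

0^{p+p!} 1^{p+p!+2}

Suppose for contradiction that L is regular, and let p be the pumping length.
Choose w = 0^p 1^{p+p!+2}. Since p ≠ (p+p!+2)-2 = p+p!, w ∈ L; and |w| ≥ p.
By the pumping lemma, w = xyz with |xy| ≤ p and |y| > 0.
Because |xy| ≤ p and w begins with p copies of 0, we have y = 0^k with 1 ≤ k ≤ p.
Since 1 ≤ k ≤ p, k divides p!; set t = 1 + p!/k. Then xy^t z has p + (p!/k)·k = p + p! copies of 0. Now the 0-count is p+p! and (1-count)-2 = (p+p!+2)-2 = p+p!, so i+2 ≠ j fails. So xy^t z = 0^{p+p!} 1^{p+p!+2} ∉ L.
This contradicts the pumping lemma, so L is not regular.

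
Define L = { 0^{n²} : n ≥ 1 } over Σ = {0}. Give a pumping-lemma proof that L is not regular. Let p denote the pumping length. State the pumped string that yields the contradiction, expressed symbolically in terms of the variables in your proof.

0^{p²+k}

Suppose for contradiction that L is regular, and let p be the pumping length.
Take w = 0^{p²} ∈ L with |w| = p² ≥ p.
By the pumping lemma, w = xyz with |xy| ≤ p and |y| > 0.
Then y = 0^k for some k with 1 ≤ k ≤ p.
Pump with i = 2: xy^2z = 0^{p²+k}. Since 1 ≤ k ≤ p, p² < p²+k ≤ p²+p < (p+1)², so p²+k lies strictly between consecutive squares and is not a perfect square. So xy^2z ∉ L.
Contradiction. Therefore L is not regular.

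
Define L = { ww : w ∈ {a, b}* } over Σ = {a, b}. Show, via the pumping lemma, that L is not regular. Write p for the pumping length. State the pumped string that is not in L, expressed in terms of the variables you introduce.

a^{p+k} b^p a^p b^p

Suppose for contradiction that L is regular, and let p be the pumping length.
Take w = a^p b^p a^p b^p = uu where u = a^pb^p; then w ∈ L and |w| = 4p ≥ p.
By the pumping lemma, w = xyz with |xy| ≤ p and |y| > 0.
The first p characters of w are a's, so xy (and hence y) consists only of a's. Write y = a^k, 1 ≤ k ≤ p.
Pump with i = 2: xy^2z = a^{p+k} b^p a^p b^p, of length 4p+k. Suppose this equals vv. The string starts with a and ends with b, so v does too; thus the boundary between the two copies of v is a b→a transition. There is exactly one such transition, at position 2p+k, so |v| = 2p+k and |vv| = 4p+2k ≠ 4p+k since k ≥ 1. So xy^2z ∉ L.
Contradiction. Therefore L is not regular.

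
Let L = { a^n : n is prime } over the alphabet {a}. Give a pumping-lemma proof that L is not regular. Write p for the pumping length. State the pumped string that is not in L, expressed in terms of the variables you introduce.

Toward a contradiction, assume L is regular with pumping length p.
Let q be a prime with q ≥ p+2 (infinitely many primes exist), and take w = a^q ∈ L with |w| = q ≥ p.
Write w = xyz as guaranteed by the lemma, with |xy| ≤ p and |y| ≥ 1.
Then y = a^k for some k with 1 ≤ k ≤ p.
Since 1 ≤ k ≤ p, |xz| = q-k. Pump with i = q+1: |xy^{q+1}z| = (q-k)+(q+1)k = q+qk = q(1+k), which is composite (both factors ≥ 2). So xy^{q+1}z = a^{q(1+k)} ∉ L.
This is a contradiction; hence L is not regular.

a^{q(1+k)}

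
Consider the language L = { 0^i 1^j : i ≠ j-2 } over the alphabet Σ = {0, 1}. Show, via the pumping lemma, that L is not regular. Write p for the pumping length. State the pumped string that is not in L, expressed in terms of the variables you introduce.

0^{p+p!} 1^{p+p!+2}

Assume L is regular. Let p be the pumping length given by the pumping lemma.
Choose w = 0^p 1^{p+p!+2}. Since p ≠ (p+p!+2)-2 = p+p!, w ∈ L; and |w| ≥ p.
The pumping lemma gives a decomposition w = xyz where |xy| ≤ p and y is nonempty.
Because |xy| ≤ p and w begins with p copies of 0, we have y = 0^k with 1 ≤ k ≤ p.
Since 1 ≤ k ≤ p, k divides p!; set t = 1 + p!/k. Then xy^t z has p + (p!/k)·k = p + p! copies of 0. Now the 0-count is p+p! and (1-count)-2 = (p+p!+2)-2 = p+p!, so i ≠ j-2 fails. So xy^t z = 0^{p+p!} 1^{p+p!+2} ∉ L.
This contradicts the pumping lemma, so L is not regular.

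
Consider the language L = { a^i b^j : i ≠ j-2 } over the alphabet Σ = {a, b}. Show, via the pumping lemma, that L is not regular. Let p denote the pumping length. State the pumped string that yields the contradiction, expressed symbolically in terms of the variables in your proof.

a^{p+p!} b^{p+p!+2}

Toward a contradiction, assume L is regular with pumping length p.
Choose w = a^p b^{p+p!+2}. Since p ≠ (p+p!+2)-2 = p+p!, w ∈ L; and |w| ≥ p.
The pumping lemma gives a decomposition w = xyz where |xy| ≤ p and |y| > 0.
The first p characters of w are a's, so xy (and hence y) consists only of a's. Write y = a^k, 1 ≤ k ≤ p.
Since 1 ≤ k ≤ p, k divides p!; set t = 1 + p!/k. Then xy^t z has p + (p!/k)·k = p + p! copies of a. Now the a-count is p+p! and (b-count)-2 = (p+p!+2)-2 = p+p!, so i ≠ j-2 fails. So xy^t z = a^{p+p!} b^{p+p!+2} ∉ L.
Contradiction. Therefore L is not regular.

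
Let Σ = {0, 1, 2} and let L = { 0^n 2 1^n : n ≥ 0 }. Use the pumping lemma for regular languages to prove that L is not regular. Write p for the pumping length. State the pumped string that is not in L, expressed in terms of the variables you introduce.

Assume L is regular; let p be its pumping constant.
Take w = 0^p 2 1^p ∈ L with |w| = 2p+1 ≥ p.
The pumping lemma gives a decomposition w = xyz where |xy| ≤ p and y is nonempty.
Since the first p symbols of w are all 0's and |xy| ≤ p, y lies entirely in the leading 0-block: y = 0^k for some k with 1 ≤ k ≤ p.
Pump with i = 2: xy^2z = 0^{p+k} 2 1^p, which would require p+k = p. But k ≥ 1, so xy^2z ∉ L.
This contradicts the pumping lemma, so L is not regular.

0^{p+k} 2 1^p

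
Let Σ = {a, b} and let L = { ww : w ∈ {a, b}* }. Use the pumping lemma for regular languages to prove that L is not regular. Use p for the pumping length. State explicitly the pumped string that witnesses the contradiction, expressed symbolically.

a^{p+k} b^p a^p b^p

Suppose for contradiction that L is regular, and let p be the pumping length.
Take w = a^p b^p a^p b^p = uu where u = a^pb^p; then w ∈ L and |w| = 4p ≥ p.
Write w = xyz as guaranteed by the lemma, with |xy| ≤ p and y is nonempty.
Because |xy| ≤ p and w begins with p copies of a, we have y = a^k with 1 ≤ k ≤ p.
Pump with i = 2: xy^2z = a^{p+k} b^p a^p b^p, of length 4p+k. Suppose this equals vv. The string starts with a and ends with b, so v does too; thus the boundary between the two copies of v is a b→a transition. There is exactly one such transition, at position 2p+k, so |v| = 2p+k and |vv| = 4p+2k ≠ 4p+k since k ≥ 1. So xy^2z ∉ L.
This contradicts the pumping lemma, so L is not regular.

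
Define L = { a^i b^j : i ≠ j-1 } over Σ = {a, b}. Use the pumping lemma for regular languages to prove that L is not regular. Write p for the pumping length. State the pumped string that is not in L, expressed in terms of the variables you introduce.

a^{p+p!} b^{p+p!+1}

Suppose for contradiction that L is regular, and let p be the pumping length.
Choose w = a^p b^{p+p!+1}. Since p ≠ (p+p!+1)-1 = p+p!, w ∈ L; and |w| ≥ p.
By the pumping lemma, w = xyz with |xy| ≤ p and |y| > 0.
Since the first p symbols of w are all a's and |xy| ≤ p, y lies entirely in the leading a-block: y = a^k for some k with 1 ≤ k ≤ p.
Since 1 ≤ k ≤ p, k divides p!; set t = 1 + p!/k. Then xy^t z has p + (p!/k)·k = p + p! copies of a. Now the a-count is p+p! and (b-count)-1 = (p+p!+1)-1 = p+p!, so i ≠ j-1 fails. So xy^t z = a^{p+p!} b^{p+p!+1} ∉ L.
Contradiction. Therefore L is not regular.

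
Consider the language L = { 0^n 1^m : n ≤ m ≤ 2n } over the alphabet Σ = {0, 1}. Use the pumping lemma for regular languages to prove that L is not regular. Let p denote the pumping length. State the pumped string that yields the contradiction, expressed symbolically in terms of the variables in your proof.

0^{p+k} 1^p

Assume L is regular. Let p be the pumping length given by the pumping lemma.
Take w = 0^p 1^p ∈ L (since p ≤ p ≤ 2p), with |w| = 2p ≥ p.
The pumping lemma gives a decomposition w = xyz where |xy| ≤ p and |y| > 0.
The first p characters of w are 0's, so xy (and hence y) consists only of 0's. Write y = 0^k, 1 ≤ k ≤ p.
Pump with i = 2: xy^2z = 0^{p+k} 1^p. Now n = p+k > p = m, so the condition n ≤ m fails. Thus xy^2z ∉ L.
Contradiction. Therefore L is not regular.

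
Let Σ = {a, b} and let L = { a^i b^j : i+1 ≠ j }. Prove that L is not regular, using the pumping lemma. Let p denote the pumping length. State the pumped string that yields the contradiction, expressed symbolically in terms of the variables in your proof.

a^{p+p!} b^{p+p!+1}

Assume L is regular; let p be its pumping constant.
Choose w = a^p b^{p+p!+1}. Since p ≠ (p+p!+1)-1 = p+p!, w ∈ L; and |w| ≥ p.
The pumping lemma gives a decomposition w = xyz where |xy| ≤ p and y is nonempty.
The first p characters of w are a's, so xy (and hence y) consists only of a's. Write y = a^k, 1 ≤ k ≤ p.
Since 1 ≤ k ≤ p, k divides p!; set t = 1 + p!/k. Then xy^t z has p + (p!/k)·k = p + p! copies of a. Now the a-count is p+p! and (b-count)-1 = (p+p!+1)-1 = p+p!, so i+1 ≠ j fails. So xy^t z = a^{p+p!} b^{p+p!+1} ∉ L.
Contradiction. Therefore L is not regular.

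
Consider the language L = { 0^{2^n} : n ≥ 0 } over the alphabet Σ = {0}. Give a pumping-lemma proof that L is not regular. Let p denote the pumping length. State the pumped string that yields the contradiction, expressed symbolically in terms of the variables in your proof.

0^{2^p+k}

Toward a contradiction, assume L is regular with pumping length p.
Take w = 0^{2^p} ∈ L with |w| = 2^p ≥ p.
By the pumping lemma, w = xyz with |xy| ≤ p and y is nonempty.
Then y = 0^k for some k with 1 ≤ k ≤ p.
Pump with i = 2: xy^2z = 0^{2^p+k}. Since 1 ≤ k ≤ p < 2^p, we have 2^p < 2^p+k < 2^{p+1}, so 2^p+k is not a power of 2. So xy^2z ∉ L.
Contradiction. Therefore L is not regular.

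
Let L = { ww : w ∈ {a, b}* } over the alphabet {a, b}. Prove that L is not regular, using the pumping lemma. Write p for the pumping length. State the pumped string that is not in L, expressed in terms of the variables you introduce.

a^{p+k} b^p a^p b^p

Toward a contradiction, assume L is regular with pumping length p.
Take w = a^p b^p a^p b^p = uu where u = a^pb^p; then w ∈ L and |w| = 4p ≥ p.
Write w = xyz as guaranteed by the lemma, with |xy| ≤ p and |y| ≥ 1.
Since the first p symbols of w are all a's and |xy| ≤ p, y lies entirely in the leading a-block: y = a^k for some k with 1 ≤ k ≤ p.
Pump with i = 2: xy^2z = a^{p+k} b^p a^p b^p, of length 4p+k. Suppose this equals vv. The string starts with a and ends with b, so v does too; thus the boundary between the two copies of v is a b→a transition. There is exactly one such transition, at position 2p+k, so |v| = 2p+k and |vv| = 4p+2k ≠ 4p+k since k ≥ 1. So xy^2z ∉ L.
Contradiction. Therefore L is not regular.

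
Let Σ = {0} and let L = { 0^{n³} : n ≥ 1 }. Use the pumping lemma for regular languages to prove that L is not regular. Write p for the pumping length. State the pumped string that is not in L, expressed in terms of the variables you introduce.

Assume L is regular. Let p be the pumping length given by the pumping lemma.
Take w = 0^{p³} ∈ L with |w| = p³ ≥ p.
Write w = xyz as guaranteed by the lemma, with |xy| ≤ p and |y| ≥ 1.
Then y = 0^k for some k with 1 ≤ k ≤ p.
Pump with i = 2: xy^2z = 0^{p³+k}. Since 1 ≤ k ≤ p, p³ < p³+k ≤ p³+p < p³+3p²+3p+1 = (p+1)³, so p³+k is not a perfect cube. So xy^2z ∉ L.
Contradiction. Therefore L is not regular.

0^{p³+k}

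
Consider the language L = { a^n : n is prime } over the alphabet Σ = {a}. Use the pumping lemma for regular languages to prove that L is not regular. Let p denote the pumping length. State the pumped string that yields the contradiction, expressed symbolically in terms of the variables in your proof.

a^{q(1+k)}

Toward a contradiction, assume L is regular with pumping length p.
Let q be a prime with q ≥ p+2 (infinitely many primes exist), and take w = a^q ∈ L with |w| = q ≥ p.
By the pumping lemma, w = xyz with |xy| ≤ p and |y| ≥ 1.
Then y = a^k for some k with 1 ≤ k ≤ p.
Since 1 ≤ k ≤ p, |xz| = q-k. Pump with i = q+1: |xy^{q+1}z| = (q-k)+(q+1)k = q+qk = q(1+k), which is composite (both factors ≥ 2). So xy^{q+1}z = a^{q(1+k)} ∉ L.
This contradicts the pumping lemma, so L is not regular.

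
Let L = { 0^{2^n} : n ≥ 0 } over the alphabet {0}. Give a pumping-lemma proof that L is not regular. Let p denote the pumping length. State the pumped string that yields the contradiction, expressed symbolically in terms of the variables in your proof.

0^{2^p+k}

Assume L is regular; let p be its pumping constant.
Take w = 0^{2^p} ∈ L with |w| = 2^p ≥ p.
Write w = xyz as guaranteed by the lemma, with |xy| ≤ p and |y| > 0.
Then y = 0^k for some k with 1 ≤ k ≤ p.
Pump with i = 2: xy^2z = 0^{2^p+k}. Since 1 ≤ k ≤ p < 2^p, we have 2^p < 2^p+k < 2^{p+1}, so 2^p+k is not a power of 2. So xy^2z ∉ L.
Contradiction. Therefore L is not regular.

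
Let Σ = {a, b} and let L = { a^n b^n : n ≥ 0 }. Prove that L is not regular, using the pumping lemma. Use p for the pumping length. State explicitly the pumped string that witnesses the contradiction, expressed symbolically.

Assume L is regular. Let p be the pumping length given by the pumping lemma.
Take w = a^p b^p. Then w ∈ L and |w| = 2p ≥ p.
The pumping lemma gives a decomposition w = xyz where |xy| ≤ p and |y| > 0.
The first p characters of w are a's, so xy (and hence y) consists only of a's. Write y = a^k, 1 ≤ k ≤ p.
Pump with i = 2: xy^2z = a^{p+k} b^p. For this to lie in L we would need p = p+k, which forces k = 0. But k ≥ 1, so xy^2z ∉ L.
This is a contradiction; hence L is not regular.

a^{p+k} b^p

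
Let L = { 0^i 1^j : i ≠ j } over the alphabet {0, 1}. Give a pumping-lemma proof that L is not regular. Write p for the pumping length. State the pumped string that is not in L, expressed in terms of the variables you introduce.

Suppose for contradiction that L is regular, and let p be the pumping length.
Choose w = 0^p 1^{p+p!}. Since p ≠ p+p!, w ∈ L; and |w| ≥ p.
The pumping lemma gives a decomposition w = xyz where |xy| ≤ p and |y| > 0.
The first p characters of w are 0's, so xy (and hence y) consists only of 0's. Write y = 0^k, 1 ≤ k ≤ p.
Since 1 ≤ k ≤ p, k divides p!; set t = 1 + p!/k. Then xy^t z has p + (p!/k)·k = p + p! copies of 0. Now the 0-count equals the 1-count, so i ≠ j fails. So xy^t z = 0^{p+p!} 1^{p+p!} ∉ L.
This is a contradiction; hence L is not regular.

0^{p+p!} 1^{p+p!}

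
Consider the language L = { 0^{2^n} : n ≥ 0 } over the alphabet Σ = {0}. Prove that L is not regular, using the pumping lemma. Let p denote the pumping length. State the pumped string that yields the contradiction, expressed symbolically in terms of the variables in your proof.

0^{2^p+k}

Assume L is regular. Let p be the pumping length given by the pumping lemma.
Take w = 0^{2^p} ∈ L with |w| = 2^p ≥ p.
By the pumping lemma, w = xyz with |xy| ≤ p and |y| ≥ 1.
Then y = 0^k for some k with 1 ≤ k ≤ p.
Pump with i = 2: xy^2z = 0^{2^p+k}. Since 1 ≤ k ≤ p < 2^p, we have 2^p < 2^p+k < 2^{p+1}, so 2^p+k is not a power of 2. So xy^2z ∉ L.
Contradiction. Therefore L is not regular.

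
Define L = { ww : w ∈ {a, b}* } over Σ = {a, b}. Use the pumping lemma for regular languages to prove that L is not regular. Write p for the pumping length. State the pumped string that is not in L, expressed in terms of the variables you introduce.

a^{p+k} b^p a^p b^p

Suppose for contradiction that L is regular, and let p be the pumping length.
Take w = a^p b^p a^p b^p = uu where u = a^pb^p; then w ∈ L and |w| = 4p ≥ p.
By the pumping lemma, w = xyz with |xy| ≤ p and y is nonempty.
Because |xy| ≤ p and w begins with p copies of a, we have y = a^k with 1 ≤ k ≤ p.
Pump with i = 2: xy^2z = a^{p+k} b^p a^p b^p, of length 4p+k. Suppose this equals vv. The string starts with a and ends with b, so v does too; thus the boundary between the two copies of v is a b→a transition. There is exactly one such transition, at position 2p+k, so |v| = 2p+k and |vv| = 4p+2k ≠ 4p+k since k ≥ 1. So xy^2z ∉ L.
This contradicts the pumping lemma, so L is not regular.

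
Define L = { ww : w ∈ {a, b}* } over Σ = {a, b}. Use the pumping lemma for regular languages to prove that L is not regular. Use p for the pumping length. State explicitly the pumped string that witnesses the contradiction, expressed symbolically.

a^{p+k} b^p a^p b^p

Assume L is regular. Let p be the pumping length given by the pumping lemma.
Take w = a^p b^p a^p b^p = uu where u = a^pb^p; then w ∈ L and |w| = 4p ≥ p.
The pumping lemma gives a decomposition w = xyz where |xy| ≤ p and |y| > 0.
Since the first p symbols of w are all a's and |xy| ≤ p, y lies entirely in the leading a-block: y = a^k for some k with 1 ≤ k ≤ p.
Pump with i = 2: xy^2z = a^{p+k} b^p a^p b^p, of length 4p+k. Suppose this equals vv. The string starts with a and ends with b, so v does too; thus the boundary between the two copies of v is a b→a transition. There is exactly one such transition, at position 2p+k, so |v| = 2p+k and |vv| = 4p+2k ≠ 4p+k since k ≥ 1. So xy^2z ∉ L.
This is a contradiction; hence L is not regular.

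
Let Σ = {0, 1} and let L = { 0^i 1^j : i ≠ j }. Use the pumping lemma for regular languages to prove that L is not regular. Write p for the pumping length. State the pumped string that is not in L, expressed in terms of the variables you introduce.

Assume L is regular. Let p be the pumping length given by the pumping lemma.
Choose w = 0^p 1^{p+p!}. Since p ≠ p+p!, w ∈ L; and |w| ≥ p.
The pumping lemma gives a decomposition w = xyz where |xy| ≤ p and |y| ≥ 1.
The first p characters of w are 0's, so xy (and hence y) consists only of 0's. Write y = 0^k, 1 ≤ k ≤ p.
Since 1 ≤ k ≤ p, k divides p!; set t = 1 + p!/k. Then xy^t z has p + (p!/k)·k = p + p! copies of 0. Now the 0-count equals the 1-count, so i ≠ j fails. So xy^t z = 0^{p+p!} 1^{p+p!} ∉ L.
This contradicts the pumping lemma, so L is not regular.

0^{p+p!} 1^{p+p!}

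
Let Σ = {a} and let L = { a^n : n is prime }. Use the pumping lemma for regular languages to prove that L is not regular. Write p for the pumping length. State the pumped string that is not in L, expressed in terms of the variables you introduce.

Assume L is regular. Let p be the pumping length given by the pumping lemma.
Let q be a prime with q ≥ p+2 (infinitely many primes exist), and take w = a^q ∈ L with |w| = q ≥ p.
By the pumping lemma, w = xyz with |xy| ≤ p and |y| > 0.
Then y = a^k for some k with 1 ≤ k ≤ p.
Since 1 ≤ k ≤ p, |xz| = q-k. Pump with i = q+1: |xy^{q+1}z| = (q-k)+(q+1)k = q+qk = q(1+k), which is composite (both factors ≥ 2). So xy^{q+1}z = a^{q(1+k)} ∉ L.
This contradicts the pumping lemma, so L is not regular.

a^{q(1+k)}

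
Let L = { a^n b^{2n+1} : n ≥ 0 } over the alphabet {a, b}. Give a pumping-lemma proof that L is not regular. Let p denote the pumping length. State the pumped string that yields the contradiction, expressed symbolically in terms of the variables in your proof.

a^{p+k} b^{2p+1}

Toward a contradiction, assume L is regular with pumping length p.
Let w = a^p b^{2p+1} ∈ L; note |w| = 3p+1 ≥ p.
By the pumping lemma, w = xyz with |xy| ≤ p and |y| > 0.
Since the first p symbols of w are all a's and |xy| ≤ p, y lies entirely in the leading a-block: y = a^k for some k with 1 ≤ k ≤ p.
Pump with i = 2: xy^2z = a^{p+k} b^{2p+1}. For this to lie in L we would need 2p+1 = 2(p+k)+1, which forces k = 0. But k ≥ 1, so xy^2z ∉ L.
This is a contradiction; hence L is not regular.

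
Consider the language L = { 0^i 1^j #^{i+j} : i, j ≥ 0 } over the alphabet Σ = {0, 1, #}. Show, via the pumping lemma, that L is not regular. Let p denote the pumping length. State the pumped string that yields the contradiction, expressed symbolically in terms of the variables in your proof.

Suppose for contradiction that L is regular, and let p be the pumping length.
Take w = 0^p 1^p #^{2p} ∈ L (with i=j=p, i+j=2p), |w| = 4p ≥ p.
Write w = xyz as guaranteed by the lemma, with |xy| ≤ p and y is nonempty.
The first p characters of w are 0's, so xy (and hence y) consists only of 0's. Write y = 0^k, 1 ≤ k ≤ p.
Consider xy^2z = 0^{p+k} 1^p #^{2p}. Now the 0- and 1-counts sum to 2p+k, but the #-count is 2p ≠ 2p+k. So xy^2z ∉ L.
This contradicts the pumping lemma, so L is not regular.

0^{p+k} 1^p #^{2p}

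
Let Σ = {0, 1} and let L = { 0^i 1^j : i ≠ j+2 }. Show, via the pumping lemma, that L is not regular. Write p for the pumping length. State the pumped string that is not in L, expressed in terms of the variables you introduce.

0^{p+p!} 1^{p+p!-2}

Assume L is regular; let p be its pumping constant.
Choose w = 0^p 1^{p+p!-2}. Since p ≠ (p+p!-2)+2 = p+p!, w ∈ L; and |w| ≥ p.
Write w = xyz as guaranteed by the lemma, with |xy| ≤ p and y is nonempty.
Since the first p symbols of w are all 0's and |xy| ≤ p, y lies entirely in the leading 0-block: y = 0^k for some k with 1 ≤ k ≤ p.
Since 1 ≤ k ≤ p, k divides p!; set t = 1 + p!/k. Then xy^t z has p + (p!/k)·k = p + p! copies of 0. Now the 0-count is p+p! and (1-count)+2 = (p+p!-2)+2 = p+p!, so i ≠ j+2 fails. So xy^t z = 0^{p+p!} 1^{p+p!-2} ∉ L.
This contradicts the pumping lemma, so L is not regular.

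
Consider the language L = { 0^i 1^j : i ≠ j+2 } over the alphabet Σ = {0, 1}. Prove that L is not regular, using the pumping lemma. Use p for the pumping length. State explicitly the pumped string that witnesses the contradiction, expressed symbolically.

Assume L is regular; let p be its pumping constant.
Choose w = 0^p 1^{p+p!-2}. Since p ≠ (p+p!-2)+2 = p+p!, w ∈ L; and |w| ≥ p.
The pumping lemma gives a decomposition w = xyz where |xy| ≤ p and |y| ≥ 1.
Because |xy| ≤ p and w begins with p copies of 0, we have y = 0^k with 1 ≤ k ≤ p.
Since 1 ≤ k ≤ p, k divides p!; set t = 1 + p!/k. Then xy^t z has p + (p!/k)·k = p + p! copies of 0. Now the 0-count is p+p! and (1-count)+2 = (p+p!-2)+2 = p+p!, so i ≠ j+2 fails. So xy^t z = 0^{p+p!} 1^{p+p!-2} ∉ L.
This is a contradiction; hence L is not regular.

0^{p+p!} 1^{p+p!-2}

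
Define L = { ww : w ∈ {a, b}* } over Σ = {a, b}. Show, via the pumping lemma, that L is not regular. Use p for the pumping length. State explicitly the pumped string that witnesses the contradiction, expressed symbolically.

Assume L is regular; let p be its pumping constant.
Take w = a^p b^p a^p b^p = uu where u = a^pb^p; then w ∈ L and |w| = 4p ≥ p.
Write w = xyz as guaranteed by the lemma, with |xy| ≤ p and |y| ≥ 1.
Since the first p symbols of w are all a's and |xy| ≤ p, y lies entirely in the leading a-block: y = a^k for some k with 1 ≤ k ≤ p.
Pump with i = 2: xy^2z = a^{p+k} b^p a^p b^p, of length 4p+k. Suppose this equals vv. The string starts with a and ends with b, so v does too; thus the boundary between the two copies of v is a b→a transition. There is exactly one such transition, at position 2p+k, so |v| = 2p+k and |vv| = 4p+2k ≠ 4p+k since k ≥ 1. So xy^2z ∉ L.
This is a contradiction; hence L is not regular.

a^{p+k} b^p a^p b^p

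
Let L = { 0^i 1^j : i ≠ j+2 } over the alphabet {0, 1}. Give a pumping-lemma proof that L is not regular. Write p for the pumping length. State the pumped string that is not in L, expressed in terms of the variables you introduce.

0^{p+p!} 1^{p+p!-2}

Assume L is regular; let p be its pumping constant.
Choose w = 0^p 1^{p+p!-2}. Since p ≠ (p+p!-2)+2 = p+p!, w ∈ L; and |w| ≥ p.
By the pumping lemma, w = xyz with |xy| ≤ p and y is nonempty.
Because |xy| ≤ p and w begins with p copies of 0, we have y = 0^k with 1 ≤ k ≤ p.
Since 1 ≤ k ≤ p, k divides p!; set t = 1 + p!/k. Then xy^t z has p + (p!/k)·k = p + p! copies of 0. Now the 0-count is p+p! and (1-count)+2 = (p+p!-2)+2 = p+p!, so i ≠ j+2 fails. So xy^t z = 0^{p+p!} 1^{p+p!-2} ∉ L.
This is a contradiction; hence L is not regular.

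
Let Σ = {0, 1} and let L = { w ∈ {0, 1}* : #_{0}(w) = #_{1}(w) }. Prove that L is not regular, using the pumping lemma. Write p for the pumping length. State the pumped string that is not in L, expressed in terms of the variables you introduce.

0^{p+k} 1^p

Toward a contradiction, assume L is regular with pumping length p.
Choose w = 0^p 1^p ∈ L with |w| = 2p ≥ p.
Write w = xyz as guaranteed by the lemma, with |xy| ≤ p and |y| > 0.
Since the first p symbols of w are all 0's and |xy| ≤ p, y lies entirely in the leading 0-block: y = 0^k for some k with 1 ≤ k ≤ p.
Pump with i = 2: xy^2z = 0^{p+k} 1^p has p+k occurrences of 0 but only p of 1. Since k ≥ 1 the counts differ, so xy^2z ∉ L.
Contradiction. Therefore L is not regular.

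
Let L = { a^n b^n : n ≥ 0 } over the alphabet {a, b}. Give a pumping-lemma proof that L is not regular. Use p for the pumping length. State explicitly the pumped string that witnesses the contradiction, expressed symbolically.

a^{p+k} b^p

Assume L is regular; let p be its pumping constant.
Choose w = a^p b^p, which is in L with |w| = 2p ≥ p.
The pumping lemma gives a decomposition w = xyz where |xy| ≤ p and |y| ≥ 1.
Since the first p symbols of w are all a's and |xy| ≤ p, y lies entirely in the leading a-block: y = a^k for some k with 1 ≤ k ≤ p.
Pump with i = 2: xy^2z = a^{p+k} b^p. For this to lie in L we would need p = p+k, which forces k = 0. But k ≥ 1, so xy^2z ∉ L.
This is a contradiction; hence L is not regular.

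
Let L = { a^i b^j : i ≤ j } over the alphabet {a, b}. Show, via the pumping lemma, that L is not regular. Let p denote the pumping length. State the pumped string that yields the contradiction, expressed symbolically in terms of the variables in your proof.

a^{p+k} b^p

Assume L is regular; let p be its pumping constant.
Choose w = a^p b^p ∈ L, with |w| = 2p ≥ p.
By the pumping lemma, w = xyz with |xy| ≤ p and |y| > 0.
The first p characters of w are a's, so xy (and hence y) consists only of a's. Write y = a^k, 1 ≤ k ≤ p.
Consider xy^2z = a^{p+k} b^p. Since k ≥ 1, the a-count p+k exceeds the b-count p, so i ≤ j fails; thus xy^2z ∉ L.
Contradiction. Therefore L is not regular.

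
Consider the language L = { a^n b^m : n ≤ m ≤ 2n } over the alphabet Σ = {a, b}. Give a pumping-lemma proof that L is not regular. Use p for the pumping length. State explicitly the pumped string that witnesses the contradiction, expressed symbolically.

Suppose for contradiction that L is regular, and let p be the pumping length.
Take w = a^p b^p ∈ L (since p ≤ p ≤ 2p), with |w| = 2p ≥ p.
By the pumping lemma, w = xyz with |xy| ≤ p and y is nonempty.
The first p characters of w are a's, so xy (and hence y) consists only of a's. Write y = a^k, 1 ≤ k ≤ p.
Pump with i = 2: xy^2z = a^{p+k} b^p. Now n = p+k > p = m, so the condition n ≤ m fails. Thus xy^2z ∉ L.
Contradiction. Therefore L is not regular.

a^{p+k} b^p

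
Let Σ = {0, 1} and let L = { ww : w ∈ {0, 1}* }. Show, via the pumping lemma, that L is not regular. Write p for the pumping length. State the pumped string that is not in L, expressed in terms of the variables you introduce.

0^{p+k} 1^p 0^p 1^p

Toward a contradiction, assume L is regular with pumping length p.
Take w = 0^p 1^p 0^p 1^p = uu where u = 0^p1^p; then w ∈ L and |w| = 4p ≥ p.
By the pumping lemma, w = xyz with |xy| ≤ p and y is nonempty.
The first p characters of w are 0's, so xy (and hence y) consists only of 0's. Write y = 0^k, 1 ≤ k ≤ p.
Pump with i = 2: xy^2z = 0^{p+k} 1^p 0^p 1^p, of length 4p+k. Suppose this equals vv. The string starts with 0 and ends with 1, so v does too; thus the boundary between the two copies of v is a 1→0 transition. There is exactly one such transition, at position 2p+k, so |v| = 2p+k and |vv| = 4p+2k ≠ 4p+k since k ≥ 1. So xy^2z ∉ L.
This contradicts the pumping lemma, so L is not regular.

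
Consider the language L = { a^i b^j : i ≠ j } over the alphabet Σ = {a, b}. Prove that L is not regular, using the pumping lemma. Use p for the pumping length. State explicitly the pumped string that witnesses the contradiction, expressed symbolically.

Toward a contradiction, assume L is regular with pumping length p.
Choose w = a^p b^{p+p!}. Since p ≠ p+p!, w ∈ L; and |w| ≥ p.
The pumping lemma gives a decomposition w = xyz where |xy| ≤ p and |y| ≥ 1.
Since the first p symbols of w are all a's and |xy| ≤ p, y lies entirely in the leading a-block: y = a^k for some k with 1 ≤ k ≤ p.
Since 1 ≤ k ≤ p, k divides p!; set t = 1 + p!/k. Then xy^t z has p + (p!/k)·k = p + p! copies of a. Now the a-count equals the b-count, so i ≠ j fails. So xy^t z = a^{p+p!} b^{p+p!} ∉ L.
Contradiction. Therefore L is not regular.

a^{p+p!} b^{p+p!}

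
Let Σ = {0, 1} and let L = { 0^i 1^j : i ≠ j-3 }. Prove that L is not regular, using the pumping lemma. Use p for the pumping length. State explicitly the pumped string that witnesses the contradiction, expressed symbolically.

0^{p+p!} 1^{p+p!+3}

Assume L is regular. Let p be the pumping length given by the pumping lemma.
Choose w = 0^p 1^{p+p!+3}. Since p ≠ (p+p!+3)-3 = p+p!, w ∈ L; and |w| ≥ p.
The pumping lemma gives a decomposition w = xyz where |xy| ≤ p and |y| ≥ 1.
Since the first p symbols of w are all 0's and |xy| ≤ p, y lies entirely in the leading 0-block: y = 0^k for some k with 1 ≤ k ≤ p.
Since 1 ≤ k ≤ p, k divides p!; set t = 1 + p!/k. Then xy^t z has p + (p!/k)·k = p + p! copies of 0. Now the 0-count is p+p! and (1-count)-3 = (p+p!+3)-3 = p+p!, so i ≠ j-3 fails. So xy^t z = 0^{p+p!} 1^{p+p!+3} ∉ L.
Contradiction. Therefore L is not regular.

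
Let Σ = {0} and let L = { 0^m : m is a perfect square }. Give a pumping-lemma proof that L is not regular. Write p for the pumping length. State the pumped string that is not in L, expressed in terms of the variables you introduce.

Assume L is regular; let p be its pumping constant.
Take w = 0^{p²} ∈ L with |w| = p² ≥ p.
The pumping lemma gives a decomposition w = xyz where |xy| ≤ p and y is nonempty.
Then y = 0^k for some k with 1 ≤ k ≤ p.
Pump with i = 2: xy^2z = 0^{p²+k}. Since 1 ≤ k ≤ p, p² < p²+k ≤ p²+p < (p+1)², so p²+k lies strictly between consecutive squares and is not a perfect square. So xy^2z ∉ L.
This contradicts the pumping lemma, so L is not regular.

0^{p²+k}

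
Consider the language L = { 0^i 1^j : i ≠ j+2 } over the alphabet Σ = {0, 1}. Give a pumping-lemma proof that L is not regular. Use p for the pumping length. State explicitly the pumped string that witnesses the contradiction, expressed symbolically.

0^{p+p!} 1^{p+p!-2}

Assume L is regular. Let p be the pumping length given by the pumping lemma.
Choose w = 0^p 1^{p+p!-2}. Since p ≠ (p+p!-2)+2 = p+p!, w ∈ L; and |w| ≥ p.
By the pumping lemma, w = xyz with |xy| ≤ p and y is nonempty.
The first p characters of w are 0's, so xy (and hence y) consists only of 0's. Write y = 0^k, 1 ≤ k ≤ p.
Since 1 ≤ k ≤ p, k divides p!; set t = 1 + p!/k. Then xy^t z has p + (p!/k)·k = p + p! copies of 0. Now the 0-count is p+p! and (1-count)+2 = (p+p!-2)+2 = p+p!, so i ≠ j+2 fails. So xy^t z = 0^{p+p!} 1^{p+p!-2} ∉ L.
Contradiction. Therefore L is not regular.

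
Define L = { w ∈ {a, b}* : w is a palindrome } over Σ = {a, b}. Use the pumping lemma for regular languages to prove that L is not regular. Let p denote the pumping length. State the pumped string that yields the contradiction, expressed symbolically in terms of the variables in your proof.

Toward a contradiction, assume L is regular with pumping length p.
Take w = a^p b a^p, a palindrome of length 2p+1 ≥ p.
Write w = xyz as guaranteed by the lemma, with |xy| ≤ p and |y| > 0.
Since the first p symbols of w are all a's and |xy| ≤ p, y lies entirely in the leading a-block: y = a^k for some k with 1 ≤ k ≤ p.
Pump with i = 2: xy^2z = a^{p+k} b a^p. Its reverse is a^p b a^{p+k}, which differs from xy^2z since k ≥ 1. So xy^2z is not a palindrome and xy^2z ∉ L.
This is a contradiction; hence L is not regular.

a^{p+k} b a^p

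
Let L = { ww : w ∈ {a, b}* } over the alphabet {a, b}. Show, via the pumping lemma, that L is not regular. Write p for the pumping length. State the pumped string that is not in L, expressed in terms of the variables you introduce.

a^{p+k} b^p a^p b^p

Toward a contradiction, assume L is regular with pumping length p.
Take w = a^p b^p a^p b^p = uu where u = a^pb^p; then w ∈ L and |w| = 4p ≥ p.
The pumping lemma gives a decomposition w = xyz where |xy| ≤ p and |y| ≥ 1.
Since the first p symbols of w are all a's and |xy| ≤ p, y lies entirely in the leading a-block: y = a^k for some k with 1 ≤ k ≤ p.
Pump with i = 2: xy^2z = a^{p+k} b^p a^p b^p, of length 4p+k. Suppose this equals vv. The string starts with a and ends with b, so v does too; thus the boundary between the two copies of v is a b→a transition. There is exactly one such transition, at position 2p+k, so |v| = 2p+k and |vv| = 4p+2k ≠ 4p+k since k ≥ 1. So xy^2z ∉ L.
This contradicts the pumping lemma, so L is not regular.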